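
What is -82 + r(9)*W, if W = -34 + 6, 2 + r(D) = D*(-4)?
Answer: 982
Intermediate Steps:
r(D) = -2 - 4*D (r(D) = -2 + D*(-4) = -2 - 4*D)
W = -28
-82 + r(9)*W = -82 + (-2 - 4*9)*(-28) = -82 + (-2 - 36)*(-28) = -82 - 38*(-28) = -82 + 1064 = 982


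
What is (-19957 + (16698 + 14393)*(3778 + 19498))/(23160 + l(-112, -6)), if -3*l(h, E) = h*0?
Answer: 241218053/7720 ≈ 31246.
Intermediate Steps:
l(h, E) = 0 (l(h, E) = -h*0/3 = -⅓*0 = 0)
(-19957 + (16698 + 14393)*(3778 + 19498))/(23160 + l(-112, -6)) = (-19957 + (16698 + 14393)*(3778 + 19498))/(23160 + 0) = (-19957 + 31091*23276)/23160 = (-19957 + 723674116)*(1/23160) = 723654159*(1/23160) = 241218053/7720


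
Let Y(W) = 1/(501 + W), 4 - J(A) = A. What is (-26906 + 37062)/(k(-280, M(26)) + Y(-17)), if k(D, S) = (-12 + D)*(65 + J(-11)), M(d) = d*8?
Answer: -4915504/11306239 ≈ -0.43476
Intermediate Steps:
J(A) = 4 - A
M(d) = 8*d
k(D, S) = -960 + 80*D (k(D, S) = (-12 + D)*(65 + (4 - 1*(-11))) = (-12 + D)*(65 + (4 + 11)) = (-12 + D)*(65 + 15) = (-12 + D)*80 = -960 + 80*D)
(-26906 + 37062)/(k(-280, M(26)) + Y(-17)) = (-26906 + 37062)/((-960 + 80*(-280)) + 1/(501 - 17)) = 10156/((-960 - 22400) + 1/484) = 10156/(-23360 + 1/484) = 10156/(-11306239/484) = 10156*(-484/11306239) = -4915504/11306239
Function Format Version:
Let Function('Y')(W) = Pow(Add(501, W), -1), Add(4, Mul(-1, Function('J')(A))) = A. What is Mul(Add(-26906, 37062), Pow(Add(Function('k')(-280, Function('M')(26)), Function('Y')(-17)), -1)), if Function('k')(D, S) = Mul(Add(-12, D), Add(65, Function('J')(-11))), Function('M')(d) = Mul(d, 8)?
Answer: Rational(-4915504, 11306239) ≈ -0.43476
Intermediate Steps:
Function('J')(A) = Add(4, Mul(-1, A))
Function('M')(d) = Mul(8, d)
Function('k')(D, S) = Add(-960, Mul(80, D)) (Function('k')(D, S) = Mul(Add(-12, D), Add(65, Add(4, Mul(-1, -11)))) = Mul(Add(-12, D), Add(65, Add(4, 11))) = Mul(Add(-12, D), Add(65, 15)) = Mul(Add(-12, D), 80) = Add(-960, Mul(80, D)))
Mul(Add(-26906, 37062), Pow(Add(Function('k')(-280, Function('M')(26)), Function('Y')(-17)), -1)) = Mul(Add(-26906, 37062), Pow(Add(Add(-960, Mul(80, -280)), Pow(Add(501, -17), -1)), -1)) = Mul(10156, Pow(Add(Add(-960, -22400), Pow(484, -1)), -1)) = Mul(10156, Pow(Add(-23360, Rational(1, 484)), -1)) = Mul(10156, Pow(Rational(-11306239, 484), -1)) = Mul(10156, Rational(-484, 11306239)) = Rational(-4915504, 11306239)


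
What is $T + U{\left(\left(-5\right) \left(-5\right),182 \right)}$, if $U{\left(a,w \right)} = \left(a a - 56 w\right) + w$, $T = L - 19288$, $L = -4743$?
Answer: $-33416$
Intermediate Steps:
$T = -24031$ ($T = -4743 - 19288 = -24031$)
$U{\left(a,w \right)} = a^{2} - 55 w$ ($U{\left(a,w \right)} = \left(a^{2} - 56 w\right) + w = a^{2} - 55 w$)
$T + U{\left(\left(-5\right) \left(-5\right),182 \right)} = -24031 + \left(\left(\left(-5\right) \left(-5\right)\right)^{2} - 10010\right) = -24031 - \left(10010 - 25^{2}\right) = -24031 + \left(625 - 10010\right) = -24031 - 9385 = -33416$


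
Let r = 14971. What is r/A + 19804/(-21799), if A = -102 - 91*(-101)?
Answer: 146354273/198131111 ≈ 0.73867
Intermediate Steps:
A = 9089 (A = -102 + 9191 = 9089)
r/A + 19804/(-21799) = 14971/9089 + 19804/(-21799) = 14971*(1/9089) + 19804*(-1/21799) = 14971/9089 - 19804/21799 = 146354273/198131111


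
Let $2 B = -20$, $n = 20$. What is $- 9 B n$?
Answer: $1800$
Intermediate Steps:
$B = -10$ ($B = \frac{1}{2} \left(-20\right) = -10$)
$- 9 B n = \left(-9\right) \left(-10\right) 20 = 90 \cdot 20 = 1800$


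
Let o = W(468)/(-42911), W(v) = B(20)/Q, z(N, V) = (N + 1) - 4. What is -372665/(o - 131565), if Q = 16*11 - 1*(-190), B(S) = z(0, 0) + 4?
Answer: 5852862580290/2066284371691 ≈ 2.8326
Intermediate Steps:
z(N, V) = -3 + N (z(N, V) = (1 + N) - 4 = -3 + N)
B(S) = 1 (B(S) = (-3 + 0) + 4 = -3 + 4 = 1)
Q = 366 (Q = 176 + 190 = 366)
W(v) = 1/366
o = -1/15705426 (o = (1/366)/(-42911) = (1/366)*(-1/42911) = -1/15705426 ≈ -6.3672e-8)
-372665/(o - 131565) = -372665/(-1/15705426 - 131565) = -372665/(-2066284371691/15705426) = -372665*(-15705426/2066284371691) = 5852862580290/2066284371691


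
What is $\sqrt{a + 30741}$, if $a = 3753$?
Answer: $\sqrt{34494} \approx 185.73$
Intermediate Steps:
$\sqrt{a + 30741} = \sqrt{3753 + 30741} = \sqrt{34494}$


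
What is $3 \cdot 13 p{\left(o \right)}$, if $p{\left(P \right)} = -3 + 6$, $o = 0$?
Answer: $117$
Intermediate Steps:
$p{\left(P \right)} = 3$
$3 \cdot 13 p{\left(o \right)} = 3 \cdot 13 \cdot 3 = 39 \cdot 3 = 117$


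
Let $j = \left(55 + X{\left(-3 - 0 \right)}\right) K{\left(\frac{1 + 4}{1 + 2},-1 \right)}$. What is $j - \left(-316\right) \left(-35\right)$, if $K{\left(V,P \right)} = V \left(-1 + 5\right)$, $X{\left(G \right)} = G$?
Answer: $- \frac{32140}{3} \approx -10713.0$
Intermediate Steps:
$K{\left(V,P \right)} = 4 V$ ($K{\left(V,P \right)} = V 4 = 4 V$)
$j = \frac{1040}{3}$ ($j = \left(55 - 3\right) 4 \frac{1 + 4}{1 + 2} = \left(55 + \left(-3 + 0\right)\right) 4 \cdot \frac{5}{3} = \left(55 - 3\right) 4 \cdot 5 \cdot \frac{1}{3} = 52 \cdot 4 \cdot \frac{5}{3} = 52 \cdot \frac{20}{3} = \frac{1040}{3} \approx 346.67$)
$j - \left(-316\right) \left(-35\right) = \frac{1040}{3} - \left(-316\right) \left(-35\right) = \frac{1040}{3} - 11060 = - \frac{32140}{3}$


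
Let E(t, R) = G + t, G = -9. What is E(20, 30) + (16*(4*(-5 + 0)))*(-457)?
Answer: 146251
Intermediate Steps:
E(t, R) = -9 + t
E(20, 30) + (16*(4*(-5 + 0)))*(-457) = (-9 + 20) + (16*(4*(-5 + 0)))*(-457) = 11 + (16*(4*(-5)))*(-457) = 11 + (16*(-20))*(-457) = 11 - 320*(-457) = 11 + 146240 = 146251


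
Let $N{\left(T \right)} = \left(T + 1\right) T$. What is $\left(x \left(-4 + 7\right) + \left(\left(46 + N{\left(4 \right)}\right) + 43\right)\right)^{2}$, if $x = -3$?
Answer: $10000$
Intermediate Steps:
$N{\left(T \right)} = T \left(1 + T\right)$ ($N{\left(T \right)} = \left(1 + T\right) T = T \left(1 + T\right)$)
$\left(x \left(-4 + 7\right) + \left(\left(46 + N{\left(4 \right)}\right) + 43\right)\right)^{2} = \left(- 3 \left(-4 + 7\right) + \left(\left(46 + 4 \left(1 + 4\right)\right) + 43\right)\right)^{2} = \left(\left(-3\right) 3 + \left(\left(46 + 4 \cdot 5\right) + 43\right)\right)^{2} = \left(-9 + \left(\left(46 + 20\right) + 43\right)\right)^{2} = \left(-9 + \left(66 + 43\right)\right)^{2} = \left(-9 + 109\right)^{2} = 100^{2} = 10000$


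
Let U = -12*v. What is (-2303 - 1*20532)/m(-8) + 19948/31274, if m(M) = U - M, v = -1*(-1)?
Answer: 357110791/62548 ≈ 5709.4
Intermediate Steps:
v = 1
U = -12 (U = -12*1 = -12)
m(M) = -12 - M
(-2303 - 1*20532)/m(-8) + 19948/31274 = (-2303 - 1*20532)/(-12 - 1*(-8)) + 19948/31274 = (-2303 - 20532)/(-12 + 8) + 19948*(1/31274) = -22835/(-4) + 9974/15637 = -22835*(-¼) + 9974/15637 = 22835/4 + 9974/15637 = 357110791/62548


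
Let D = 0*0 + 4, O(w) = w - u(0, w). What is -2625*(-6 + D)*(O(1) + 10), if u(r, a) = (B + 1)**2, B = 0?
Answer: 52500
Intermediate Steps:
u(r, a) = 1 (u(r, a) = (0 + 1)**2 = 1**2 = 1)
O(w) = -1 + w (O(w) = w - 1*1 = w - 1 = -1 + w)
D = 4 (D = 0 + 4 = 4)
-2625*(-6 + D)*(O(1) + 10) = -2625*(-6 + 4)*((-1 + 1) + 10) = -(-5250)*(0 + 10) = -(-5250)*10 = -2625*(-20) = 52500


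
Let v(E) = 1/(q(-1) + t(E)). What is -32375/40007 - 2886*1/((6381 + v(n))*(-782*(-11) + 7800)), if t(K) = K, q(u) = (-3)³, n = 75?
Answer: -81324759426223/100492626692623 ≈ -0.80926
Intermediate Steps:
q(u) = -27
v(E) = 1/(-27 + E)
-32375/40007 - 2886*1/((6381 + v(n))*(-782*(-11) + 7800)) = -32375/40007 - 2886*1/((6381 + 1/(-27 + 75))*(-782*(-11) + 7800)) = -32375*1/40007 - 2886*1/((6381 + 1/48)*(8602 + 7800)) = -32375/40007 - 2886*1/(16402*(6381 + 1/48)) = -32375/40007 - 2886/((306289/48)*16402) = -32375/40007 - 2886/2511876089/24 = -32375/40007 - 2886*24/2511876089 = -32375/40007 - 69264/2511876089 = -81324759426223/100492626692623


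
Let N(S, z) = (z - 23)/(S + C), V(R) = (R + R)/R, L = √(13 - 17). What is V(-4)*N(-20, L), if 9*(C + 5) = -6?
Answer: 138/77 - 12*I/77 ≈ 1.7922 - 0.15584*I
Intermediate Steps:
C = -17/3 (C = -5 + (⅑)*(-6) = -5 - ⅔ = -17/3 ≈ -5.6667)
L = 2*I (L = √(-4) = 2*I ≈ 2.0*I)
V(R) = 2 (V(R) = (2*R)/R = 2)
N(S, z) = (-23 + z)/(-17/3 + S) (N(S, z) = (z - 23)/(S - 17/3) = (-23 + z)/(-17/3 + S))
V(-4)*N(-20, L) = 2*(3*(-23 + 2*I)/(-17 + 3*(-20))) = 2*(3*(-23 + 2*I)/(-17 - 60)) = 2*(3*(-23 + 2*I)/(-77)) = 2*(3*(-1/77)*(-23 + 2*I)) = 2*(69/77 - 6*I/77) = 138/77 - 12*I/77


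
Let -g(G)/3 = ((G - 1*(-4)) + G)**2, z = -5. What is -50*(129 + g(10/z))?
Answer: -6450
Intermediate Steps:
g(G) = -3*(4 + 2*G)**2 (g(G) = -3*((G - 1*(-4)) + G)**2 = -3*((G + 4) + G)**2 = -3*((4 + G) + G)**2 = -3*(4 + 2*G)**2)
-50*(129 + g(10/z)) = -50*(129 - 12*(2 + 10/(-5))**2) = -50*(129 - 12*(2 + 10*(-1/5))**2) = -50*(129 - 12*(2 - 2)**2) = -50*(129 - 12*0**2) = -50*(129 - 12*0) = -50*(129 + 0) = -50*129 = -6450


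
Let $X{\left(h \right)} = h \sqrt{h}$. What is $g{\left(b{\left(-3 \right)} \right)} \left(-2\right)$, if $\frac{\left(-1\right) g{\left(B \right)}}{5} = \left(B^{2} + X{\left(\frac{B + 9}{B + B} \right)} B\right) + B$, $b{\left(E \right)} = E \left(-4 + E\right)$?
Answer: $4620 + \frac{150 \sqrt{35}}{7} \approx 4746.8$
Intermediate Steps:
$X{\left(h \right)} = h^{\frac{3}{2}}$
$g{\left(B \right)} = - 5 B - 5 B^{2} - \frac{5 B \sqrt{2} \left(\frac{9 + B}{B}\right)^{\frac{3}{2}}}{4}$ ($g{\left(B \right)} = - 5 \left(\left(B^{2} + \left(\frac{B + 9}{B + B}\right)^{\frac{3}{2}} B\right) + B\right) = - 5 \left(\left(B^{2} + \left(\frac{9 + B}{2 B}\right)^{\frac{3}{2}} B\right) + B\right) = - 5 \left(\left(B^{2} + \frac{\sqrt{2} \left(\frac{9 + B}{B}\right)^{\frac{3}{2}}}{4} B\right) + B\right) = - 5 \left(\left(B^{2} + \frac{B \sqrt{2} \left(\frac{9 + B}{B}\right)^{\frac{3}{2}}}{4}\right) + B\right) = - 5 \left(B + B^{2} + \frac{B \sqrt{2} \left(\frac{9 + B}{B}\right)^{\frac{3}{2}}}{4}\right) = - 5 B - 5 B^{2} - \frac{5 B \sqrt{2} \left(\frac{9 + B}{B}\right)^{\frac{3}{2}}}{4}$)
$g{\left(b{\left(-3 \right)} \right)} \left(-2\right) = - \frac{5 \left(- 3 \left(-4 - 3\right)\right) \left(4 + 4 \left(- 3 \left(-4 - 3\right)\right) + \sqrt{2} \left(\frac{9 - 3 \left(-4 - 3\right)}{\left(-3\right) \left(-4 - 3\right)}\right)^{\frac{3}{2}}\right)}{4} \left(-2\right) = - \frac{5 \left(\left(-3\right) \left(-7\right)\right) \left(4 + 4 \left(\left(-3\right) \left(-7\right)\right) + \sqrt{2} \left(\frac{9 - -21}{\left(-3\right) \left(-7\right)}\right)^{\frac{3}{2}}\right)}{4} \left(-2\right) = \left(- \frac{5}{4}\right) 21 \left(4 + 4 \cdot 21 + \sqrt{2} \left(\frac{9 + 21}{21}\right)^{\frac{3}{2}}\right) \left(-2\right) = \left(- \frac{5}{4}\right) 21 \left(4 + 84 + \sqrt{2} \left(\frac{1}{21} \cdot 30\right)^{\frac{3}{2}}\right) \left(-2\right) = \left(- \frac{5}{4}\right) 21 \left(4 + 84 + \sqrt{2} \left(\frac{10}{7}\right)^{\frac{3}{2}}\right) \left(-2\right) = \left(- \frac{5}{4}\right) 21 \left(4 + 84 + \sqrt{2} \frac{10 \sqrt{70}}{49}\right) \left(-2\right) = \left(- \frac{5}{4}\right) 21 \left(4 + 84 + \frac{20 \sqrt{35}}{49}\right) \left(-2\right) = \left(- \frac{5}{4}\right) 21 \left(88 + \frac{20 \sqrt{35}}{49}\right) \left(-2\right) = \left(-2310 - \frac{75 \sqrt{35}}{7}\right) \left(-2\right) = 4620 + \frac{150 \sqrt{35}}{7}$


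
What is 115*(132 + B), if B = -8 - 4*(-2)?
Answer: 15180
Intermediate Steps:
B = 0 (B = -8 + 8 = 0)
115*(132 + B) = 115*(132 + 0) = 115*132 = 15180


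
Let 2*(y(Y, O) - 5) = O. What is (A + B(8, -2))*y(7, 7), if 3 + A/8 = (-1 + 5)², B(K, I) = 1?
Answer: 1785/2 ≈ 892.50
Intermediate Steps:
y(Y, O) = 5 + O/2
A = 104 (A = -24 + 8*(-1 + 5)² = -24 + 8*4² = -24 + 8*16 = -24 + 128 = 104)
(A + B(8, -2))*y(7, 7) = (104 + 1)*(5 + (½)*7) = 105*(5 + 7/2) = 105*(17/2) = 1785/2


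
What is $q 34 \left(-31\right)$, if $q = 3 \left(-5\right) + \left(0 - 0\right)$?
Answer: $15810$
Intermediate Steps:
$q = -15$ ($q = -15 + \left(0 + 0\right) = -15 + 0 = -15$)
$q 34 \left(-31\right) = \left(-15\right) 34 \left(-31\right) = \left(-510\right) \left(-31\right) = 15810$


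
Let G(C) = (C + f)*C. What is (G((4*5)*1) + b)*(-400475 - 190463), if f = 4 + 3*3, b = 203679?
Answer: -120751679982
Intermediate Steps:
f = 13 (f = 4 + 9 = 13)
G(C) = C*(13 + C) (G(C) = (C + 13)*C = (13 + C)*C = C*(13 + C))
(G((4*5)*1) + b)*(-400475 - 190463) = (((4*5)*1)*(13 + (4*5)*1) + 203679)*(-400475 - 190463) = ((20*1)*(13 + 20*1) + 203679)*(-590938) = (20*(13 + 20) + 203679)*(-590938) = (20*33 + 203679)*(-590938) = (660 + 203679)*(-590938) = 204339*(-590938) = -120751679982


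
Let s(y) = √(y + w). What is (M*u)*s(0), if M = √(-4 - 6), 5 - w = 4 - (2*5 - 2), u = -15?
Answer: -45*I*√10 ≈ -142.3*I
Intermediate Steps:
w = 9 (w = 5 - (4 - (2*5 - 2)) = 5 - (4 - (10 - 2)) = 5 - (4 - 1*8) = 5 - (4 - 8) = 5 - 1*(-4) = 5 + 4 = 9)
M = I*√10 (M = √(-10) = I*√10 ≈ 3.1623*I)
s(y) = √(9 + y) (s(y) = √(y + 9) = √(9 + y))
(M*u)*s(0) = ((I*√10)*(-15))*√(9 + 0) = (-15*I*√10)*√9 = -15*I*√10*3 = -45*I*√10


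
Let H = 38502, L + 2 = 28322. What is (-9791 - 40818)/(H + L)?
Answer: -50609/66822 ≈ -0.75737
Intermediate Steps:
L = 28320 (L = -2 + 28322 = 28320)
(-9791 - 40818)/(H + L) = (-9791 - 40818)/(38502 + 28320) = -50609/66822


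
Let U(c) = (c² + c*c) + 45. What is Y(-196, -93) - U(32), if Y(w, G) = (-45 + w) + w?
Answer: -2530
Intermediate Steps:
U(c) = 45 + 2*c² (U(c) = (c² + c²) + 45 = 2*c² + 45 = 45 + 2*c²)
Y(w, G) = -45 + 2*w
Y(-196, -93) - U(32) = (-45 + 2*(-196)) - (45 + 2*32²) = (-45 - 392) - (45 + 2*1024) = -437 - (45 + 2048) = -437 - 1*2093 = -437 - 2093 = -2530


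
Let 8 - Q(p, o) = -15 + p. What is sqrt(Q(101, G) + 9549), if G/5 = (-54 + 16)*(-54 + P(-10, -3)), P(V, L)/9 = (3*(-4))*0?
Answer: sqrt(9471) ≈ 97.319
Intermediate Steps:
P(V, L) = 0 (P(V, L) = 9*((3*(-4))*0) = 9*(-12*0) = 9*0 = 0)
G = 10260 (G = 5*((-54 + 16)*(-54 + 0)) = 5*(-38*(-54)) = 5*2052 = 10260)
Q(p, o) = 23 - p (Q(p, o) = 8 - (-15 + p) = 8 + (15 - p) = 23 - p)
sqrt(Q(101, G) + 9549) = sqrt((23 - 1*101) + 9549) = sqrt((23 - 101) + 9549) = sqrt(-78 + 9549) = sqrt(9471)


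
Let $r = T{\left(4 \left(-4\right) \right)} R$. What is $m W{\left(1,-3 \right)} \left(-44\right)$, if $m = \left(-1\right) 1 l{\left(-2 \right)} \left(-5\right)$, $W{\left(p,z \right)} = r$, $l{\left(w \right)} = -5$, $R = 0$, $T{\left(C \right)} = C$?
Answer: $0$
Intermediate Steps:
$r = 0$ ($r = 4 \left(-4\right) 0 = \left(-16\right) 0 = 0$)
$W{\left(p,z \right)} = 0$
$m = -25$ ($m = \left(-1\right) 1 \left(-5\right) \left(-5\right) = \left(-1\right) \left(-5\right) \left(-5\right) = 5 \left(-5\right) = -25$)
$m W{\left(1,-3 \right)} \left(-44\right) = \left(-25\right) 0 \left(-44\right) = 0 \left(-44\right) = 0$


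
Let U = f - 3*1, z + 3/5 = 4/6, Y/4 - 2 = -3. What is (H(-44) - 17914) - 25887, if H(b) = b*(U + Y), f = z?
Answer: -652439/15 ≈ -43496.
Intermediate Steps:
Y = -4 (Y = 8 + 4*(-3) = 8 - 12 = -4)
z = 1/15 (z = -3/5 + 4/6 = -3/5 + 4*(1/6) = -3/5 + 2/3 = 1/15 ≈ 0.066667)
f = 1/15 ≈ 0.066667
U = -44/15 (U = 1/15 - 3*1 = 1/15 - 3 = -44/15 ≈ -2.9333)
H(b) = -104*b/15 (H(b) = b*(-44/15 - 4) = b*(-104/15) = -104*b/15)
(H(-44) - 17914) - 25887 = (-104/15*(-44) - 17914) - 25887 = (4576/15 - 17914) - 25887 = -264134/15 - 25887 = -652439/15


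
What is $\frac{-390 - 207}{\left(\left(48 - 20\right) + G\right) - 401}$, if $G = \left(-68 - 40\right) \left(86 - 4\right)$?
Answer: $\frac{597}{9229} \approx 0.064687$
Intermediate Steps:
$G = -8856$ ($G = \left(-108\right) 82 = -8856$)
$\frac{-390 - 207}{\left(\left(48 - 20\right) + G\right) - 401} = \frac{-390 - 207}{\left(\left(48 - 20\right) - 8856\right) - 401} = - \frac{597}{\left(28 - 8856\right) - 401} = - \frac{597}{-8828 - 401} = - \frac{597}{-9229} = \left(-597\right) \left(- \frac{1}{9229}\right) = \frac{597}{9229}$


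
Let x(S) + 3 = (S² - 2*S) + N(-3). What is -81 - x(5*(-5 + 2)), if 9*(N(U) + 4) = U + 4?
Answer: -2962/9 ≈ -329.11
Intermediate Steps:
N(U) = -32/9 + U/9 (N(U) = -4 + (U + 4)/9 = -4 + (4 + U)/9 = -4 + (4/9 + U/9) = -32/9 + U/9)
x(S) = -62/9 + S² - 2*S (x(S) = -3 + ((S² - 2*S) + (-32/9 + (⅑)*(-3))) = -3 + ((S² - 2*S) + (-32/9 - ⅓)) = -3 + ((S² - 2*S) - 35/9) = -3 + (-35/9 + S² - 2*S) = -62/9 + S² - 2*S)
-81 - x(5*(-5 + 2)) = -81 - (-62/9 + (5*(-5 + 2))² - 10*(-5 + 2)) = -81 - (-62/9 + (5*(-3))² - 10*(-3)) = -81 - (-62/9 + (-15)² - 2*(-15)) = -81 - (-62/9 + 225 + 30) = -81 - 1*2233/9 = -81 - 2233/9 = -2962/9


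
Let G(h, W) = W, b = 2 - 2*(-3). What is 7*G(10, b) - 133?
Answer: -77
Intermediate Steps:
b = 8 (b = 2 + 6 = 8)
7*G(10, b) - 133 = 7*8 - 133 = 56 - 133 = -77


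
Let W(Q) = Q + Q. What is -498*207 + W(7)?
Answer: -103072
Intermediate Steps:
W(Q) = 2*Q
-498*207 + W(7) = -498*207 + 2*7 = -103086 + 14 = -103072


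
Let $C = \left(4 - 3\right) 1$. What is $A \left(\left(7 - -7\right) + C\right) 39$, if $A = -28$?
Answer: $-16380$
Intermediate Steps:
$C = 1$ ($C = 1 \cdot 1 = 1$)
$A \left(\left(7 - -7\right) + C\right) 39 = - 28 \left(\left(7 - -7\right) + 1\right) 39 = - 28 \left(\left(7 + 7\right) + 1\right) 39 = - 28 \left(14 + 1\right) 39 = \left(-28\right) 15 \cdot 39 = \left(-420\right) 39 = -16380$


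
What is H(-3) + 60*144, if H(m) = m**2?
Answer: 8649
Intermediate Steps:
H(-3) + 60*144 = (-3)**2 + 60*144 = 9 + 8640 = 8649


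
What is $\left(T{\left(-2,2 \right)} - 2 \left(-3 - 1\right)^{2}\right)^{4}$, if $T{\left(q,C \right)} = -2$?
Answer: $1336336$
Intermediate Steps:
$\left(T{\left(-2,2 \right)} - 2 \left(-3 - 1\right)^{2}\right)^{4} = \left(-2 - 2 \left(-3 - 1\right)^{2}\right)^{4} = \left(-2 - 2 \left(-4\right)^{2}\right)^{4} = \left(-2 - 32\right)^{4} = \left(-34\right)^{4} = 1336336$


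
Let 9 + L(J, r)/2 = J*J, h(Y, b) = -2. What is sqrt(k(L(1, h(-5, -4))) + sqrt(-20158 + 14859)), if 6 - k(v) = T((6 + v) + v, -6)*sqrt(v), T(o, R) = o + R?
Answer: sqrt(6 + 128*I + I*sqrt(5299)) ≈ 10.171 + 9.8713*I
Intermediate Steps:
T(o, R) = R + o
L(J, r) = -18 + 2*J**2 (L(J, r) = -18 + 2*(J*J) = -18 + 2*J**2)
k(v) = 6 - 2*v**(3/2) (k(v) = 6 - (-6 + ((6 + v) + v))*sqrt(v) = 6 - (-6 + (6 + 2*v))*sqrt(v) = 6 - 2*v*sqrt(v) = 6 - 2*v**(3/2))
sqrt(k(L(1, h(-5, -4))) + sqrt(-20158 + 14859)) = sqrt((6 - 2*(-18 + 2*1**2)**(3/2)) + sqrt(-20158 + 14859)) = sqrt((6 - 2*(-18 + 2*1)**(3/2)) + sqrt(-5299)) = sqrt((6 - 2*(-18 + 2)**(3/2)) + I*sqrt(5299)) = sqrt((6 - (-128)*I) + I*sqrt(5299)) = sqrt((6 + 128*I) + I*sqrt(5299)) = sqrt(6 + 128*I + I*sqrt(5299))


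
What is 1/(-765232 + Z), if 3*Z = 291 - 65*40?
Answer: -3/2298005 ≈ -1.3055e-6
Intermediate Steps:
Z = -2309/3 (Z = (291 - 65*40)/3 = (291 - 2600)/3 = (1/3)*(-2309) = -2309/3 ≈ -769.67)
1/(-765232 + Z) = 1/(-765232 - 2309/3) = 1/(-2298005/3) = -3/2298005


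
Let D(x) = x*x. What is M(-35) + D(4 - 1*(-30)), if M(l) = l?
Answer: 1121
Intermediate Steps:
D(x) = x**2
M(-35) + D(4 - 1*(-30)) = -35 + (4 - 1*(-30))**2 = -35 + (4 + 30)**2 = -35 + 34**2 = -35 + 1156 = 1121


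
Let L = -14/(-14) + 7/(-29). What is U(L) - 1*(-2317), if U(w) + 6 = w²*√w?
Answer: 2311 + 484*√638/24389 ≈ 2311.5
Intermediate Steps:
L = 22/29 (L = -14*(-1/14) + 7*(-1/29) = 1 - 7/29 = 22/29 ≈ 0.75862)
U(w) = -6 + w^(5/2) (U(w) = -6 + w²*√w = -6 + w^(5/2))
U(L) - 1*(-2317) = (-6 + (22/29)^(5/2)) - 1*(-2317) = (-6 + 484*√638/24389) + 2317 = 2311 + 484*√638/24389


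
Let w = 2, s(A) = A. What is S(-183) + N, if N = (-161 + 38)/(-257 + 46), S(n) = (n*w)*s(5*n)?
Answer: 70661913/211 ≈ 3.3489e+5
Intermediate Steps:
S(n) = 10*n² (S(n) = (n*2)*(5*n) = (2*n)*(5*n) = 10*n²)
N = 123/211 (N = -123/(-211) = -123*(-1/211) = 123/211 ≈ 0.58294)
S(-183) + N = 10*(-183)² + 123/211 = 10*33489 + 123/211 = 334890 + 123/211 = 70661913/211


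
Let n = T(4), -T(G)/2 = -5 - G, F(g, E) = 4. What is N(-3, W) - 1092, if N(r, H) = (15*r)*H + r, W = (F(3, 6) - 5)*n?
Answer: -285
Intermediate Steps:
T(G) = 10 + 2*G (T(G) = -2*(-5 - G) = 10 + 2*G)
n = 18 (n = 10 + 2*4 = 10 + 8 = 18)
W = -18 (W = (4 - 5)*18 = -1*18 = -18)
N(r, H) = r + 15*H*r (N(r, H) = 15*H*r + r = r + 15*H*r)
N(-3, W) - 1092 = -3*(1 + 15*(-18)) - 1092 = -3*(1 - 270) - 1092 = -3*(-269) - 1092 = 807 - 1092 = -285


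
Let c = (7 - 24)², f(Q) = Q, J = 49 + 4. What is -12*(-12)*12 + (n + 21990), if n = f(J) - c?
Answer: 23482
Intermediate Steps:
J = 53
c = 289 (c = (-17)² = 289)
n = -236 (n = 53 - 1*289 = 53 - 289 = -236)
-12*(-12)*12 + (n + 21990) = -12*(-12)*12 + (-236 + 21990) = 144*12 + 21754 = 1728 + 21754 = 23482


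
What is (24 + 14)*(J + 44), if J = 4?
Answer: 1824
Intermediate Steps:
(24 + 14)*(J + 44) = (24 + 14)*(4 + 44) = 38*48 = 1824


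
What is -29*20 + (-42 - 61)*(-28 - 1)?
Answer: 2407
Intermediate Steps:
-29*20 + (-42 - 61)*(-28 - 1) = -29*20 - 103*(-29) = -580 + 2987 = 2407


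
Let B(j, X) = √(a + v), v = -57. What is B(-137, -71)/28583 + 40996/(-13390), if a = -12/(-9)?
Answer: -20498/6695 + I*√501/85749 ≈ -3.0617 + 0.00026103*I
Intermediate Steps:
a = 4/3 (a = -12*(-1)/9 = -6*(-2/9) = 4/3 ≈ 1.3333)
B(j, X) = I*√501/3 (B(j, X) = √(4/3 - 57) = √(-167/3) = I*√501/3)
B(-137, -71)/28583 + 40996/(-13390) = (I*√501/3)/28583 + 40996/(-13390) = (I*√501/3)*(1/28583) + 40996*(-1/13390) = I*√501/85749 - 20498/6695 = -20498/6695 + I*√501/85749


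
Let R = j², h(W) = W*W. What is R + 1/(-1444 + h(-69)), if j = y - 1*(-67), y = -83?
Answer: 849153/3317 ≈ 256.00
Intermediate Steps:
j = -16 (j = -83 - 1*(-67) = -83 + 67 = -16)
h(W) = W²
R = 256 (R = (-16)² = 256)
R + 1/(-1444 + h(-69)) = 256 + 1/(-1444 + (-69)²) = 256 + 1/(-1444 + 4761) = 256 + 1/3317 = 849153/3317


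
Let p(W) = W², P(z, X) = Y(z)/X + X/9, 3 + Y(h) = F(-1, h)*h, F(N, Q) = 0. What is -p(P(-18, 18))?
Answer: -121/36 ≈ -3.3611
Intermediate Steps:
Y(h) = -3 (Y(h) = -3 + 0*h = -3 + 0 = -3)
P(z, X) = -3/X + X/9
-p(P(-18, 18)) = -(-3/18 + (⅑)*18)² = -(-3*1/18 + 2)² = -(-⅙ + 2)² = -(11/6)² = -1*121/36 = -121/36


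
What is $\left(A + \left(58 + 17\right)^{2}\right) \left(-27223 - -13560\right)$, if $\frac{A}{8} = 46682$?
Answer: $-5179383703$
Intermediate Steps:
$A = 373456$ ($A = 8 \cdot 46682 = 373456$)
$\left(A + \left(58 + 17\right)^{2}\right) \left(-27223 - -13560\right) = \left(373456 + \left(58 + 17\right)^{2}\right) \left(-27223 - -13560\right) = \left(373456 + 75^{2}\right) \left(-27223 + 13560\right) = \left(373456 + 5625\right) \left(-13663\right) = 379081 \left(-13663\right) = -5179383703$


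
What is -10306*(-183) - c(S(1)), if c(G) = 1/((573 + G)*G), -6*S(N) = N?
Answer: 6482175162/3437 ≈ 1.8860e+6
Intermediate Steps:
S(N) = -N/6
c(G) = 1/(G*(573 + G))
-10306*(-183) - c(S(1)) = -10306*(-183) - 1/(((-1/6*1))*(573 - 1/6*1)) = 1885998 - 1/((-1/6)*(573 - 1/6)) = 1885998 - (-6)/3437/6 = 1885998 - (-6)*6/3437 = 1885998 - 1*(-36/3437) = 1885998 + 36/3437 = 6482175162/3437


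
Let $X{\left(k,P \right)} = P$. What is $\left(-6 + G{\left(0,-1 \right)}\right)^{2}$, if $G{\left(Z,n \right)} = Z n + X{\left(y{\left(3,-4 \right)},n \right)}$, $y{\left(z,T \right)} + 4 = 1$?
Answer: $49$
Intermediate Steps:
$y{\left(z,T \right)} = -3$ ($y{\left(z,T \right)} = -4 + 1 = -3$)
$G{\left(Z,n \right)} = n + Z n$ ($G{\left(Z,n \right)} = Z n + n = n + Z n$)
$\left(-6 + G{\left(0,-1 \right)}\right)^{2} = \left(-6 - \left(1 + 0\right)\right)^{2} = \left(-6 - 1\right)^{2} = \left(-7\right)^{2} = 49$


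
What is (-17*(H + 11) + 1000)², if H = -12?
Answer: 1034289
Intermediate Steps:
(-17*(H + 11) + 1000)² = (-17*(-12 + 11) + 1000)² = (-17*(-1) + 1000)² = (17 + 1000)² = 1017² = 1034289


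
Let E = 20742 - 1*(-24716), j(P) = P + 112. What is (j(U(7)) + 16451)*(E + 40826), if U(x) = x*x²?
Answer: 1458717304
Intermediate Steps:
U(x) = x³
j(P) = 112 + P
E = 45458 (E = 20742 + 24716 = 45458)
(j(U(7)) + 16451)*(E + 40826) = ((112 + 7³) + 16451)*(45458 + 40826) = ((112 + 343) + 16451)*86284 = (455 + 16451)*86284 = 16906*86284 = 1458717304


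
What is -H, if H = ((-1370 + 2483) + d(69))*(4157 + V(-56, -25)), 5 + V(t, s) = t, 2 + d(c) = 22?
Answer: -4640768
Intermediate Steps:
d(c) = 20 (d(c) = -2 + 22 = 20)
V(t, s) = -5 + t
H = 4640768 (H = ((-1370 + 2483) + 20)*(4157 + (-5 - 56)) = (1113 + 20)*(4157 - 61) = 1133*4096 = 4640768)
-H = -1*4640768 = -4640768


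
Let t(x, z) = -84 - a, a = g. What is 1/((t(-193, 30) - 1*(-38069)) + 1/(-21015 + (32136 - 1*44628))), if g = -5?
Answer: 33507/1272930929 ≈ 2.6323e-5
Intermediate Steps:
a = -5
t(x, z) = -79 (t(x, z) = -84 - 1*(-5) = -84 + 5 = -79)
1/((t(-193, 30) - 1*(-38069)) + 1/(-21015 + (32136 - 1*44628))) = 1/((-79 - 1*(-38069)) + 1/(-21015 + (32136 - 1*44628))) = 1/((-79 + 38069) + 1/(-21015 + (32136 - 44628))) = 1/(37990 + 1/(-21015 - 12492)) = 1/(37990 + 1/(-33507)) = 1/(37990 - 1/33507) = 1/(1272930929/33507) = 33507/1272930929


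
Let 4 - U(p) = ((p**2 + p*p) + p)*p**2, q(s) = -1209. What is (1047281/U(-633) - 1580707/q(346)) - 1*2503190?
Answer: -74653731797196990664/29839023336993 ≈ -2.5019e+6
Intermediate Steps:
U(p) = 4 - p**2*(p + 2*p**2) (U(p) = 4 - ((p**2 + p*p) + p)*p**2 = 4 - ((p**2 + p**2) + p)*p**2 = 4 - (2*p**2 + p)*p**2 = 4 - (p + 2*p**2)*p**2 = 4 - p**2*(p + 2*p**2))
(1047281/U(-633) - 1580707/q(346)) - 1*2503190 = (1047281/(4 - 1*(-633)**3 - 2*(-633)**4) - 1580707/(-1209)) - 1*2503190 = (1047281/(4 - 1*(-253636137) - 2*160551674721) - 1580707*(-1/1209)) - 2503190 = (1047281/(4 + 253636137 - 321103349442) + 1580707/1209) - 2503190 = (1047281/(-320849713301) + 1580707/1209) - 2503190 = (1047281*(-1/320849713301) + 1580707/1209) - 2503190 = (-1047281/320849713301 + 1580707/1209) - 2503190 = 39013029730517006/29839023336993 - 2503190 = -74653731797196990664/29839023336993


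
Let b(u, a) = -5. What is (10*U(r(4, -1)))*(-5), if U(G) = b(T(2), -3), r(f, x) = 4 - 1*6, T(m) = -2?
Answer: 250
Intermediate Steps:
r(f, x) = -2 (r(f, x) = 4 - 6 = -2)
U(G) = -5
(10*U(r(4, -1)))*(-5) = (10*(-5))*(-5) = -50*(-5) = 250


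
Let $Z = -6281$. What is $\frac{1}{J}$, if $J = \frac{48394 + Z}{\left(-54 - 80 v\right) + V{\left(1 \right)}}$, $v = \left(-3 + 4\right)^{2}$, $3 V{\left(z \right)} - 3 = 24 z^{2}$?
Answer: $- \frac{125}{42113} \approx -0.0029682$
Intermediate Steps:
$V{\left(z \right)} = 1 + 8 z^{2}$ ($V{\left(z \right)} = 1 + \frac{24 z^{2}}{3} = 1 + 8 z^{2}$)
$v = 1$ ($v = 1^{2} = 1$)
$J = - \frac{42113}{125}$ ($J = \frac{48394 - 6281}{\left(-54 - 80\right) + \left(1 + 8 \cdot 1^{2}\right)} = \frac{42113}{\left(-54 - 80\right) + \left(1 + 8 \cdot 1\right)} = \frac{42113}{-134 + \left(1 + 8\right)} = \frac{42113}{-134 + 9} = \frac{42113}{-125} = 42113 \left(- \frac{1}{125}\right) = - \frac{42113}{125} \approx -336.9$)
$\frac{1}{J} = \frac{1}{- \frac{42113}{125}} = - \frac{125}{42113}$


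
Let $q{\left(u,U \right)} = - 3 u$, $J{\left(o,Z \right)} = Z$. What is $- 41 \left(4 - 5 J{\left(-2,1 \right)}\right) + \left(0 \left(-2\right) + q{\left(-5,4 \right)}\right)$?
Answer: $56$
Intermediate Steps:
$- 41 \left(4 - 5 J{\left(-2,1 \right)}\right) + \left(0 \left(-2\right) + q{\left(-5,4 \right)}\right) = - 41 \left(4 - 5\right) + \left(0 \left(-2\right) - -15\right) = - 41 \left(4 - 5\right) + \left(0 + 15\right) = \left(-41\right) \left(-1\right) + 15 = 41 + 15 = 56$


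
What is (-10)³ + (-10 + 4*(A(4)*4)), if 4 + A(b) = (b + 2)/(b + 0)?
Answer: -1050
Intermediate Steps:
A(b) = -4 + (2 + b)/b (A(b) = -4 + (b + 2)/(b + 0) = -4 + (2 + b)/b)
(-10)³ + (-10 + 4*(A(4)*4)) = (-10)³ + (-10 + 4*((-3 + 2/4)*4)) = -1000 + (-10 + 4*((-3 + 2*(¼))*4)) = -1000 + (-10 + 4*((-3 + ½)*4)) = -1000 + (-10 + 4*(-5/2*4)) = -1000 + (-10 + 4*(-10)) = -1000 + (-10 - 40) = -1000 - 50 = -1050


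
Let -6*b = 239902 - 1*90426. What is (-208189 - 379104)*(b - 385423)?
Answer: 722961794051/3 ≈ 2.4099e+11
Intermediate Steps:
b = -74738/3 (b = -(239902 - 1*90426)/6 = -(239902 - 90426)/6 = -⅙*149476 = -74738/3 ≈ -24913.)
(-208189 - 379104)*(b - 385423) = (-208189 - 379104)*(-74738/3 - 385423) = -587293*(-1231007/3) = 722961794051/3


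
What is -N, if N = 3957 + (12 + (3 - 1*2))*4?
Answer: -4009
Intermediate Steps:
N = 4009 (N = 3957 + (12 + (3 - 2))*4 = 3957 + (12 + 1)*4 = 3957 + 13*4 = 3957 + 52 = 4009)
-N = -1*4009 = -4009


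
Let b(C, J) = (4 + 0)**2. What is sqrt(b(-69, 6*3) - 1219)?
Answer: I*sqrt(1203) ≈ 34.684*I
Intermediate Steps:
b(C, J) = 16 (b(C, J) = 4**2 = 16)
sqrt(b(-69, 6*3) - 1219) = sqrt(16 - 1219) = sqrt(-1203) = I*sqrt(1203)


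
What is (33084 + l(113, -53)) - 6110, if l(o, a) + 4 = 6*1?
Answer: 26976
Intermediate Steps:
l(o, a) = 2 (l(o, a) = -4 + 6*1 = -4 + 6 = 2)
(33084 + l(113, -53)) - 6110 = (33084 + 2) - 6110 = 33086 - 6110 = 26976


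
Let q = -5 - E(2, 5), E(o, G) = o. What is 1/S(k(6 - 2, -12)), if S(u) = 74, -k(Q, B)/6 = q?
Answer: 1/74 ≈ 0.013514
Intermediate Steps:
q = -7 (q = -5 - 1*2 = -5 - 2 = -7)
k(Q, B) = 42 (k(Q, B) = -6*(-7) = 42)
1/S(k(6 - 2, -12)) = 1/74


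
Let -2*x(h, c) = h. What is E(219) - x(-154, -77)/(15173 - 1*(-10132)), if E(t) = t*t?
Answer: 173379004/3615 ≈ 47961.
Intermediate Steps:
x(h, c) = -h/2
E(t) = t²
E(219) - x(-154, -77)/(15173 - 1*(-10132)) = 219² - (-½*(-154))/(15173 - 1*(-10132)) = 47961 - 77/(15173 + 10132) = 47961 - 77/25305 = 47961 - 1*11/3615 = 47961 - 11/3615 = 173379004/3615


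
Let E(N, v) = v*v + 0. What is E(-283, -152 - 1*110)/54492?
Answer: 17161/13623 ≈ 1.2597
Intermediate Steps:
E(N, v) = v² (E(N, v) = v² + 0 = v²)
E(-283, -152 - 1*110)/54492 = (-152 - 1*110)²/54492 = (-152 - 110)²*(1/54492) = (-262)²*(1/54492) = 68644*(1/54492) = 17161/13623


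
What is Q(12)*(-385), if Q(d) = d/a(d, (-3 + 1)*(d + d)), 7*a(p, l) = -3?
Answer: 10780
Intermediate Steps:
a(p, l) = -3/7 (a(p, l) = (⅐)*(-3) = -3/7)
Q(d) = -7*d/3 (Q(d) = d/(-3/7) = d*(-7/3) = -7*d/3)
Q(12)*(-385) = -7/3*12*(-385) = -28*(-385) = 10780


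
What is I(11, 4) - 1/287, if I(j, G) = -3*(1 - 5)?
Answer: 3443/287 ≈ 11.997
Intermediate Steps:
I(j, G) = 12 (I(j, G) = -3*(-4) = 12)
I(11, 4) - 1/287 = 12 - 1/287 = 3443/287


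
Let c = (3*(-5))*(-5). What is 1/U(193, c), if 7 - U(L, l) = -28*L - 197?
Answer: 1/5608 ≈ 0.00017832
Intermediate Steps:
c = 75 (c = -15*(-5) = 75)
U(L, l) = 204 + 28*L (U(L, l) = 7 - (-28*L - 197) = 7 - (-197 - 28*L) = 7 + (197 + 28*L) = 204 + 28*L)
1/U(193, c) = 1/(204 + 28*193) = 1/(204 + 5404) = 1/5608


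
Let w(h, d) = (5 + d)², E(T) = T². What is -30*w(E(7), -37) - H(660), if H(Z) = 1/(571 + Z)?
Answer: -37816321/1231 ≈ -30720.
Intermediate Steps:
-30*w(E(7), -37) - H(660) = -30*(5 - 37)² - 1/(571 + 660) = -30*(-32)² - 1/1231 = -30*1024 - 1*1/1231 = -30720 - 1/1231 = -37816321/1231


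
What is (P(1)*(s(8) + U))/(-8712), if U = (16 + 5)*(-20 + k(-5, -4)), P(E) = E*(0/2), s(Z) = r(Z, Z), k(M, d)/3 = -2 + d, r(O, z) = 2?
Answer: 0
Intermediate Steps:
k(M, d) = -6 + 3*d (k(M, d) = 3*(-2 + d) = -6 + 3*d)
s(Z) = 2
P(E) = 0 (P(E) = E*(0*(½)) = E*0 = 0)
U = -798 (U = (16 + 5)*(-20 + (-6 + 3*(-4))) = 21*(-20 + (-6 - 12)) = 21*(-20 - 18) = 21*(-38) = -798)
(P(1)*(s(8) + U))/(-8712) = (0*(2 - 798))/(-8712) = (0*(-796))*(-1/8712) = 0*(-1/8712) = 0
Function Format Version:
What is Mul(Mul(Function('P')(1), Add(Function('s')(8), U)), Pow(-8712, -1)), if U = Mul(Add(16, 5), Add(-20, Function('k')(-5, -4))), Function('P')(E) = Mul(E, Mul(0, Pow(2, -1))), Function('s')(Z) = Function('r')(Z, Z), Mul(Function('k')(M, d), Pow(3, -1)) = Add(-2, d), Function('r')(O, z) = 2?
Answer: 0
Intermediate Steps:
Function('k')(M, d) = Add(-6, Mul(3, d)) (Function('k')(M, d) = Mul(3, Add(-2, d)) = Add(-6, Mul(3, d)))
Function('s')(Z) = 2
Function('P')(E) = 0 (Function('P')(E) = Mul(E, Mul(0, Rational(1, 2))) = Mul(E, 0) = 0)
U = -798 (U = Mul(Add(16, 5), Add(-20, Add(-6, Mul(3, -4)))) = Mul(21, Add(-20, Add(-6, -12))) = Mul(21, Add(-20, -18)) = Mul(21, -38) = -798)
Mul(Mul(Function('P')(1), Add(Function('s')(8), U)), Pow(-8712, -1)) = Mul(Mul(0, Add(2, -798)), Pow(-8712, -1)) = Mul(Mul(0, -796), Rational(-1, 8712)) = Mul(0, Rational(-1, 8712)) = 0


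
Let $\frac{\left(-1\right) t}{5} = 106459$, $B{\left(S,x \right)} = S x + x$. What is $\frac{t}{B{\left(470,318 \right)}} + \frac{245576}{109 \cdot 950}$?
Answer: $- \frac{9168632561}{7754755950} \approx -1.1823$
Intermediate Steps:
$B{\left(S,x \right)} = x + S x$
$t = -532295$ ($t = \left(-5\right) 106459 = -532295$)
$\frac{t}{B{\left(470,318 \right)}} + \frac{245576}{109 \cdot 950} = - \frac{532295}{318 \left(1 + 470\right)} + \frac{245576}{109 \cdot 950} = - \frac{532295}{318 \cdot 471} + \frac{245576}{103550} = - \frac{532295}{149778} + 245576 \cdot \frac{1}{103550} = \left(-532295\right) \frac{1}{149778} + \frac{122788}{51775} = - \frac{532295}{149778} + \frac{122788}{51775} = - \frac{9168632561}{7754755950}$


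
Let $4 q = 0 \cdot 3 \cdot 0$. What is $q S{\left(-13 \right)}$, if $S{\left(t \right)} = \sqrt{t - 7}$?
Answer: $0$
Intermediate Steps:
$q = 0$ ($q = \frac{0 \cdot 3 \cdot 0}{4} = \frac{0 \cdot 0}{4} = \frac{1}{4} \cdot 0 = 0$)
$S{\left(t \right)} = \sqrt{-7 + t}$
$q S{\left(-13 \right)} = 0 \sqrt{-7 - 13} = 0 \sqrt{-20} = 0 \cdot 2 i \sqrt{5} = 0$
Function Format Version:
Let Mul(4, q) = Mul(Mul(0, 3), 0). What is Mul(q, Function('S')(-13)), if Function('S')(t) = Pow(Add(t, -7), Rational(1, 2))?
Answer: 0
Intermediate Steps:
q = 0 (q = Mul(Rational(1, 4), Mul(Mul(0, 3), 0)) = Mul(Rational(1, 4), Mul(0, 0)) = Mul(Rational(1, 4), 0) = 0)
Function('S')(t) = Pow(Add(-7, t), Rational(1, 2))
Mul(q, Function('S')(-13)) = Mul(0, Pow(Add(-7, -13), Rational(1, 2))) = Mul(0, Pow(-20, Rational(1, 2))) = Mul(0, Mul(2, I, Pow(5, Rational(1, 2)))) = 0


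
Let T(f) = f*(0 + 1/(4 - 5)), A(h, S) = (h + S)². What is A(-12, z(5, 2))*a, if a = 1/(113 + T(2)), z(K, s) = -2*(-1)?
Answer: 100/111 ≈ 0.90090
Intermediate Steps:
z(K, s) = 2
A(h, S) = (S + h)²
T(f) = -f (T(f) = f*(0 + 1/(-1)) = f*(0 - 1) = f*(-1) = -f)
a = 1/111 (a = 1/(113 - 1*2) = 1/(113 - 2) = 1/111 ≈ 0.0090090)
A(-12, z(5, 2))*a = (2 - 12)²*(1/111) = (-10)²*(1/111) = 100*(1/111) = 100/111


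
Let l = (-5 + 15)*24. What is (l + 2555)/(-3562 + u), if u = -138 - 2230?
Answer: -559/1186 ≈ -0.47133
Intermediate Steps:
u = -2368
l = 240 (l = 10*24 = 240)
(l + 2555)/(-3562 + u) = (240 + 2555)/(-3562 - 2368) = 2795/(-5930) = 2795*(-1/5930) = -559/1186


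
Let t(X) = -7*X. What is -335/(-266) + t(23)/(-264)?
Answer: 65633/35112 ≈ 1.8692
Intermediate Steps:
-335/(-266) + t(23)/(-264) = -335/(-266) - 7*23/(-264) = -335*(-1/266) - 161*(-1/264) = 335/266 + 161/264 = 65633/35112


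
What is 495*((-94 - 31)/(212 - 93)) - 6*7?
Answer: -66873/119 ≈ -561.96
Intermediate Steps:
495*((-94 - 31)/(212 - 93)) - 6*7 = 495*(-125/119) - 42 = -61875/119 - 42 = -66873/119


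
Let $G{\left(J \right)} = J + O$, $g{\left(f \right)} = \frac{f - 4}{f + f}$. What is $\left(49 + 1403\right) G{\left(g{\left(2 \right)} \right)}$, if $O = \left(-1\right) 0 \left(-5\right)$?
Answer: $-726$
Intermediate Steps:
$O = 0$ ($O = 0 \left(-5\right) = 0$)
$g{\left(f \right)} = \frac{-4 + f}{2 f}$
$G{\left(J \right)} = J$ ($G{\left(J \right)} = J + 0 = J$)
$\left(49 + 1403\right) G{\left(g{\left(2 \right)} \right)} = \left(49 + 1403\right) \frac{-4 + 2}{2 \cdot 2} = 1452 \cdot \frac{1}{2} \cdot \frac{1}{2} \left(-2\right) = 1452 \left(- \frac{1}{2}\right) = -726$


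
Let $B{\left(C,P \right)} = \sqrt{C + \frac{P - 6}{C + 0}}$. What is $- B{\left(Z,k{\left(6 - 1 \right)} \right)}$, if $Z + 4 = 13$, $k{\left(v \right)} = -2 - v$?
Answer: $- \frac{2 \sqrt{17}}{3} \approx -2.7487$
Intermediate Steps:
$Z = 9$ ($Z = -4 + 13 = 9$)
$B{\left(C,P \right)} = \sqrt{C + \frac{-6 + P}{C}}$
$- B{\left(Z,k{\left(6 - 1 \right)} \right)} = - \sqrt{\frac{-6 - 7 + 9^{2}}{9}} = - \sqrt{\frac{-6 - 7 + 81}{9}} = - \sqrt{\frac{1}{9} \cdot 68} = - \sqrt{\frac{68}{9}} = - \frac{2 \sqrt{17}}{3}$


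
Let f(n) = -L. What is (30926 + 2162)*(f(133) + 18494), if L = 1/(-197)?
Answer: 120550139072/197 ≈ 6.1193e+8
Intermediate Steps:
L = -1/197 ≈ -0.0050761
f(n) = 1/197 (f(n) = -1*(-1/197) = 1/197)
(30926 + 2162)*(f(133) + 18494) = (30926 + 2162)*(1/197 + 18494) = 33088*(3643319/197) = 120550139072/197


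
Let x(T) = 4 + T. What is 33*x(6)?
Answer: 330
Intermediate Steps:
33*x(6) = 33*(4 + 6) = 33*10 = 330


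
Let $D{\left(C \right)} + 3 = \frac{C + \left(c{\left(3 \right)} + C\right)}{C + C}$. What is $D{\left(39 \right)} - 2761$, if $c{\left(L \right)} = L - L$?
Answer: $-2763$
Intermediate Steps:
$c{\left(L \right)} = 0$
$D{\left(C \right)} = -2$ ($D{\left(C \right)} = -3 + \frac{C + \left(0 + C\right)}{C + C} = -3 + \frac{C + C}{2 C} = -3 + 2 C \frac{1}{2 C} = -3 + 1 = -2$)
$D{\left(39 \right)} - 2761 = -2 - 2761 = -2763$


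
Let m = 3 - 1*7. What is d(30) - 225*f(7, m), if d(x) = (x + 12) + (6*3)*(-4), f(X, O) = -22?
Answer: 4920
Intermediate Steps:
m = -4 (m = 3 - 7 = -4)
d(x) = -60 + x (d(x) = (12 + x) + 18*(-4) = (12 + x) - 72 = -60 + x)
d(30) - 225*f(7, m) = (-60 + 30) - 225*(-22) = -30 + 4950 = 4920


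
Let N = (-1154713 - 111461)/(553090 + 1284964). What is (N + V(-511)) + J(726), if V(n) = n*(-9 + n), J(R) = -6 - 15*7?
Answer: 244101209356/919027 ≈ 2.6561e+5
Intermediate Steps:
J(R) = -111 (J(R) = -6 - 105 = -111)
N = -633087/919027 (N = -1266174/1838054 = -1266174*1/1838054 = -633087/919027 ≈ -0.68887)
(N + V(-511)) + J(726) = (-633087/919027 - 511*(-9 - 511)) - 111 = (-633087/919027 - 511*(-520)) - 111 = (-633087/919027 + 265720) - 111 = 244203221353/919027 - 111 = 244101209356/919027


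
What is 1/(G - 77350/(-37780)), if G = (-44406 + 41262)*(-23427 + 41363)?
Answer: -3778/213044374217 ≈ -1.7733e-8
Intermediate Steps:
G = -56390784 (G = -3144*17936 = -56390784)
1/(G - 77350/(-37780)) = 1/(-56390784 - 77350/(-37780)) = 1/(-56390784 - 77350*(-1/37780)) = 1/(-56390784 + 7735/3778) = 1/(-213044374217/3778) = -3778/213044374217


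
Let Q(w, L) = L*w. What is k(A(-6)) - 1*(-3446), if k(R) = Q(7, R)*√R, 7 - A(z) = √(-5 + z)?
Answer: 3446 + 7*(7 - I*√11)^(3/2) ≈ 3564.9 - 92.965*I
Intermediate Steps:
A(z) = 7 - √(-5 + z)
k(R) = 7*R^(3/2) (k(R) = (R*7)*√R = (7*R)*√R = 7*R^(3/2))
k(A(-6)) - 1*(-3446) = 7*(7 - √(-5 - 6))^(3/2) - 1*(-3446) = 7*(7 - √(-11))^(3/2) + 3446 = 7*(7 - I*√11)^(3/2) + 3446 = 3446 + 7*(7 - I*√11)^(3/2)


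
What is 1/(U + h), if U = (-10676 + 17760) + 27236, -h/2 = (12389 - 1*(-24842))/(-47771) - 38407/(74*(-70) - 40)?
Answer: 4022010/137982467233 ≈ 2.9149e-5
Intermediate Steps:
h = -52915967/4022010 (h = -2*((12389 - 1*(-24842))/(-47771) - 38407/(74*(-70) - 40)) = -2*((12389 + 24842)*(-1/47771) - 38407/(-5180 - 40)) = -2*(37231*(-1/47771) - 38407/(-5220)) = -2*(-1201/1541 - 38407*(-1/5220)) = -2*(-1201/1541 + 38407/5220) = -2*52915967/8044020 = -52915967/4022010 ≈ -13.157)
U = 34320 (U = 7084 + 27236 = 34320)
1/(U + h) = 1/(34320 - 52915967/4022010) = 1/(137982467233/4022010) = 4022010/137982467233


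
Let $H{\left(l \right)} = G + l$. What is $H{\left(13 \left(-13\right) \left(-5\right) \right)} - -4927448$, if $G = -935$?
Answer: $4927358$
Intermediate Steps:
$H{\left(l \right)} = -935 + l$
$H{\left(13 \left(-13\right) \left(-5\right) \right)} - -4927448 = \left(-935 + 13 \left(-13\right) \left(-5\right)\right) - -4927448 = \left(-935 - -845\right) + 4927448 = \left(-935 + 845\right) + 4927448 = -90 + 4927448 = 4927358$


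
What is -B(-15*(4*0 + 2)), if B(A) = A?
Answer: 30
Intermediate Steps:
-B(-15*(4*0 + 2)) = -(-15)*(4*0 + 2) = -(-15)*(0 + 2) = -(-15)*2 = -1*(-30) = 30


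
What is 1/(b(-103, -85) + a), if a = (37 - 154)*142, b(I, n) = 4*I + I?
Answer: -1/17129 ≈ -5.8381e-5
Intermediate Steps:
b(I, n) = 5*I
a = -16614 (a = -117*142 = -16614)
1/(b(-103, -85) + a) = 1/(5*(-103) - 16614) = 1/(-515 - 16614) = 1/(-17129) = -1/17129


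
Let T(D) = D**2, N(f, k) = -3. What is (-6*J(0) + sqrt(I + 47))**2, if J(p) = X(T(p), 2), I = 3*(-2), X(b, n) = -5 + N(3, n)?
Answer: 2345 + 96*sqrt(41) ≈ 2959.7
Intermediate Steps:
X(b, n) = -8 (X(b, n) = -5 - 3 = -8)
I = -6
J(p) = -8
(-6*J(0) + sqrt(I + 47))**2 = (-6*(-8) + sqrt(-6 + 47))**2 = (48 + sqrt(41))**2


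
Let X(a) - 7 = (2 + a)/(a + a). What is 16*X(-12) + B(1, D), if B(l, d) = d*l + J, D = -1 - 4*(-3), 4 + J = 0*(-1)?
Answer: 377/3 ≈ 125.67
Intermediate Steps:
J = -4 (J = -4 + 0*(-1) = -4 + 0 = -4)
D = 11 (D = -1 + 12 = 11)
B(l, d) = -4 + d*l (B(l, d) = d*l - 4 = -4 + d*l)
X(a) = 7 + (2 + a)/(2*a) (X(a) = 7 + (2 + a)/(a + a) = 7 + (2 + a)/((2*a)) = 7 + (2 + a)*(1/(2*a)) = 7 + (2 + a)/(2*a))
16*X(-12) + B(1, D) = 16*(15/2 + 1/(-12)) + (-4 + 11*1) = 16*(15/2 - 1/12) + (-4 + 11) = 16*(89/12) + 7 = 356/3 + 7 = 377/3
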